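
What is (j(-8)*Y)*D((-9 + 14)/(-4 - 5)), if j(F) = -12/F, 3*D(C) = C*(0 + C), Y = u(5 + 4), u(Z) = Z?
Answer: 25/18 ≈ 1.3889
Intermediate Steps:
Y = 9 (Y = 5 + 4 = 9)
D(C) = C²/3 (D(C) = (C*(0 + C))/3 = (C*C)/3 = C²/3)
(j(-8)*Y)*D((-9 + 14)/(-4 - 5)) = (-12/(-8)*9)*(((-9 + 14)/(-4 - 5))²/3) = (-12*(-⅛)*9)*((5/(-9))²/3) = ((3/2)*9)*((5*(-⅑))²/3) = 27*((-5/9)²/3)/2 = 27*((⅓)*(25/81))/2 = (27/2)*(25/243) = 25/18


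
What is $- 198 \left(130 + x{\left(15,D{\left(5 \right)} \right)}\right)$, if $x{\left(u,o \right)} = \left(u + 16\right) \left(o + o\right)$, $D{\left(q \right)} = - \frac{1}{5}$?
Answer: $- \frac{116424}{5} \approx -23285.0$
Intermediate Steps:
$D{\left(q \right)} = - \frac{1}{5}$ ($D{\left(q \right)} = \left(-1\right) \frac{1}{5} = - \frac{1}{5}$)
$x{\left(u,o \right)} = 2 o \left(16 + u\right)$ ($x{\left(u,o \right)} = \left(16 + u\right) 2 o = 2 o \left(16 + u\right)$)
$- 198 \left(130 + x{\left(15,D{\left(5 \right)} \right)}\right) = - 198 \left(130 + 2 \left(- \frac{1}{5}\right) \left(16 + 15\right)\right) = - 198 \left(130 + 2 \left(- \frac{1}{5}\right) 31\right) = - 198 \left(130 - \frac{62}{5}\right) = \left(-198\right) \frac{588}{5} = - \frac{116424}{5}$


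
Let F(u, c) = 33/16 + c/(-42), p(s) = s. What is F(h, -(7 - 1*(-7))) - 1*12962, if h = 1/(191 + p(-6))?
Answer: -622061/48 ≈ -12960.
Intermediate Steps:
h = 1/185 (h = 1/(191 - 6) = 1/185 ≈ 0.0054054)
F(u, c) = 33/16 - c/42 (F(u, c) = 33*(1/16) + c*(-1/42) = 33/16 - c/42)
F(h, -(7 - 1*(-7))) - 1*12962 = (33/16 - (-1)*(7 - 1*(-7))/42) - 1*12962 = (33/16 - (-1)*(7 + 7)/42) - 12962 = (33/16 - (-1)*14/42) - 12962 = (33/16 - 1/42*(-14)) - 12962 = (33/16 + ⅓) - 12962 = 115/48 - 12962 = -622061/48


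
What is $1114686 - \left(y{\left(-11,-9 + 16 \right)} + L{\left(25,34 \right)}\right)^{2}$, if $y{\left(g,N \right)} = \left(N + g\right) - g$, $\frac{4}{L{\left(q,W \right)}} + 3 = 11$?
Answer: $\frac{4458519}{4} \approx 1.1146 \cdot 10^{6}$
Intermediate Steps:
$L{\left(q,W \right)} = \frac{1}{2}$ ($L{\left(q,W \right)} = \frac{4}{-3 + 11} = \frac{4}{8} = 4 \cdot \frac{1}{8} = \frac{1}{2}$)
$y{\left(g,N \right)} = N$
$1114686 - \left(y{\left(-11,-9 + 16 \right)} + L{\left(25,34 \right)}\right)^{2} = 1114686 - \left(\left(-9 + 16\right) + \frac{1}{2}\right)^{2} = 1114686 - \left(7 + \frac{1}{2}\right)^{2} = 1114686 - \left(\frac{15}{2}\right)^{2} = 1114686 - \frac{225}{4} = \frac{4458519}{4}$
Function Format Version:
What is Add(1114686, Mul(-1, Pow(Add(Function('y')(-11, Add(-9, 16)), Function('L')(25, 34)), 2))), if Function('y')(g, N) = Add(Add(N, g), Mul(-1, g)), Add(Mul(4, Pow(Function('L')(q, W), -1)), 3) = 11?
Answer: Rational(4458519, 4) ≈ 1.1146e+6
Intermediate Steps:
Function('L')(q, W) = Rational(1, 2) (Function('L')(q, W) = Mul(4, Pow(Add(-3, 11), -1)) = Mul(4, Pow(8, -1)) = Mul(4, Rational(1, 8)) = Rational(1, 2))
Function('y')(g, N) = N
Add(1114686, Mul(-1, Pow(Add(Function('y')(-11, Add(-9, 16)), Function('L')(25, 34)), 2))) = Add(1114686, Mul(-1, Pow(Add(Add(-9, 16), Rational(1, 2)), 2))) = Add(1114686, Mul(-1, Pow(Add(7, Rational(1, 2)), 2))) = Add(1114686, Mul(-1, Pow(Rational(15, 2), 2))) = Add(1114686, Mul(-1, Rational(225, 4))) = Add(1114686, Rational(-225, 4)) = Rational(4458519, 4)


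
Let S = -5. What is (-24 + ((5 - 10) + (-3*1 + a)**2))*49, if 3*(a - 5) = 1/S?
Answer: -278516/225 ≈ -1237.8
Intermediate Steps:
a = 74/15 (a = 5 + (1/3)/(-5) = 5 + (1/3)*(-1/5) = 5 - 1/15 = 74/15 ≈ 4.9333)
(-24 + ((5 - 10) + (-3*1 + a)**2))*49 = (-24 + ((5 - 10) + (-3*1 + 74/15)**2))*49 = (-24 + (-5 + (-3 + 74/15)**2))*49 = (-24 + (-5 + (29/15)**2))*49 = (-24 + (-5 + 841/225))*49 = (-24 - 284/225)*49 = -5684/225*49 = -278516/225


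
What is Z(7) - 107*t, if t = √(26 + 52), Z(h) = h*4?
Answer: 28 - 107*√78 ≈ -917.00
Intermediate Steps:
Z(h) = 4*h
t = √78 ≈ 8.8318
Z(7) - 107*t = 4*7 - 107*√78 = 28 - 107*√78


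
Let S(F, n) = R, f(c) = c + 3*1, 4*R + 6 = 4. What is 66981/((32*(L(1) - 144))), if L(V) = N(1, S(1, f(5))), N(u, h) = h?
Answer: -66981/4624 ≈ -14.486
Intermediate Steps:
R = -1/2 (R = -3/2 + (1/4)*4 = -3/2 + 1 = -1/2 ≈ -0.50000)
f(c) = 3 + c (f(c) = c + 3 = 3 + c)
S(F, n) = -1/2
L(V) = -1/2
66981/((32*(L(1) - 144))) = 66981/((32*(-1/2 - 144))) = 66981/((32*(-289/2))) = 66981/(-4624) = 66981*(-1/4624) = -66981/4624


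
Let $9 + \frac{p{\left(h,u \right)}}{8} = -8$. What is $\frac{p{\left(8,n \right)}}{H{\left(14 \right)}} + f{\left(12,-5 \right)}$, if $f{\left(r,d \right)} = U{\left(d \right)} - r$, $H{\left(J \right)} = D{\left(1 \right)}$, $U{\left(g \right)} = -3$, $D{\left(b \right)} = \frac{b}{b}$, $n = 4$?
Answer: $-151$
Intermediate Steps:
$D{\left(b \right)} = 1$
$p{\left(h,u \right)} = -136$ ($p{\left(h,u \right)} = -72 + 8 \left(-8\right) = -72 - 64 = -136$)
$H{\left(J \right)} = 1$
$f{\left(r,d \right)} = -3 - r$
$\frac{p{\left(8,n \right)}}{H{\left(14 \right)}} + f{\left(12,-5 \right)} = - \frac{136}{1} - 15 = \left(-136\right) 1 - 15 = -136 - 15 = -151$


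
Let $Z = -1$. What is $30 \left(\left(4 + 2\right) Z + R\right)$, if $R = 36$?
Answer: $900$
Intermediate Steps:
$30 \left(\left(4 + 2\right) Z + R\right) = 30 \left(\left(4 + 2\right) \left(-1\right) + 36\right) = 30 \left(6 \left(-1\right) + 36\right) = 30 \left(-6 + 36\right) = 30 \cdot 30 = 900$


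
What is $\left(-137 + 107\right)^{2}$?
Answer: $900$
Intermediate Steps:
$\left(-137 + 107\right)^{2} = \left(-30\right)^{2} = 900$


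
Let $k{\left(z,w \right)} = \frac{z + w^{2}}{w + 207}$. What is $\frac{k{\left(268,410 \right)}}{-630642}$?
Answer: $- \frac{84184}{194553057} \approx -0.0004327$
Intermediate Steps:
$k{\left(z,w \right)} = \frac{z + w^{2}}{207 + w}$
$\frac{k{\left(268,410 \right)}}{-630642} = \frac{\frac{1}{207 + 410} \left(268 + 410^{2}\right)}{-630642} = \frac{268 + 168100}{617} \left(- \frac{1}{630642}\right) = \frac{1}{617} \cdot 168368 \left(- \frac{1}{630642}\right) = \frac{168368}{617} \left(- \frac{1}{630642}\right) = - \frac{84184}{194553057}$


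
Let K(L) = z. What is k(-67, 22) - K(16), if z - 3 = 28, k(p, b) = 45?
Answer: 14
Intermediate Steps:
z = 31 (z = 3 + 28 = 31)
K(L) = 31
k(-67, 22) - K(16) = 45 - 1*31 = 45 - 31 = 14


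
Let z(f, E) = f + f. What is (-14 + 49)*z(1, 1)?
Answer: 70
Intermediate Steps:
z(f, E) = 2*f
(-14 + 49)*z(1, 1) = (-14 + 49)*(2*1) = 35*2 = 70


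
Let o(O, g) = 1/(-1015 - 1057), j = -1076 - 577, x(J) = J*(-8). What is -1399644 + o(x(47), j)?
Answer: -2900062369/2072 ≈ -1.3996e+6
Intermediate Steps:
x(J) = -8*J
j = -1653
o(O, g) = -1/2072 (o(O, g) = 1/(-2072) = -1/2072)
-1399644 + o(x(47), j) = -1399644 - 1/2072 = -2900062369/2072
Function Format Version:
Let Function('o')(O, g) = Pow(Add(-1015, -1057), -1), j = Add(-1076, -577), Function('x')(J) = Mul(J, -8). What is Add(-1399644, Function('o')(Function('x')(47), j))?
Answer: Rational(-2900062369, 2072) ≈ -1.3996e+6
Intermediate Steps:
Function('x')(J) = Mul(-8, J)
j = -1653
Function('o')(O, g) = Rational(-1, 2072) (Function('o')(O, g) = Pow(-2072, -1) = Rational(-1, 2072))
Add(-1399644, Function('o')(Function('x')(47), j)) = Add(-1399644, Rational(-1, 2072)) = Rational(-2900062369, 2072)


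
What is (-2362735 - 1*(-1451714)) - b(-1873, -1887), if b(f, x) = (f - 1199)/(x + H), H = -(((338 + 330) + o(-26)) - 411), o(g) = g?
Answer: -321590925/353 ≈ -9.1102e+5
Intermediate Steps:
H = -231 (H = -(((338 + 330) - 26) - 411) = -((668 - 26) - 411) = -(642 - 411) = -1*231 = -231)
b(f, x) = (-1199 + f)/(-231 + x) (b(f, x) = (f - 1199)/(x - 231) = (-1199 + f)/(-231 + x))
(-2362735 - 1*(-1451714)) - b(-1873, -1887) = (-2362735 - 1*(-1451714)) - (-1199 - 1873)/(-231 - 1887) = (-2362735 + 1451714) - (-3072)/(-2118) = -911021 - (-1)*(-3072)/2118 = -911021 - 1*512/353 = -911021 - 512/353 = -321590925/353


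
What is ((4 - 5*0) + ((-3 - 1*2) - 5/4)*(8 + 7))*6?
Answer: -1077/2 ≈ -538.50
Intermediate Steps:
((4 - 5*0) + ((-3 - 1*2) - 5/4)*(8 + 7))*6 = ((4 + 0) + ((-3 - 2) - 5*1/4)*15)*6 = (4 + (-5 - 5/4)*15)*6 = (4 - 25/4*15)*6 = (4 - 375/4)*6 = -359/4*6 = -1077/2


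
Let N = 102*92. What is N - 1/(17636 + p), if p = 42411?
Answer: 563481047/60047 ≈ 9384.0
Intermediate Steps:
N = 9384
N - 1/(17636 + p) = 9384 - 1/(17636 + 42411) = 9384 - 1/60047 = 563481047/60047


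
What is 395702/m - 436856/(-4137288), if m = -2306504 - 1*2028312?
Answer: 16034827645/1120898888688 ≈ 0.014305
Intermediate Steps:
m = -4334816 (m = -2306504 - 2028312 = -4334816)
395702/m - 436856/(-4137288) = 395702/(-4334816) - 436856/(-4137288) = 395702*(-1/4334816) - 436856*(-1/4137288) = -197851/2167408 + 54607/517161 = 16034827645/1120898888688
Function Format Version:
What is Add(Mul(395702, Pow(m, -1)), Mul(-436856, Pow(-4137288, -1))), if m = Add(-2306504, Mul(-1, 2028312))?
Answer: Rational(16034827645, 1120898888688) ≈ 0.014305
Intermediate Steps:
m = -4334816 (m = Add(-2306504, -2028312) = -4334816)
Add(Mul(395702, Pow(m, -1)), Mul(-436856, Pow(-4137288, -1))) = Add(Mul(395702, Pow(-4334816, -1)), Mul(-436856, Pow(-4137288, -1))) = Add(Mul(395702, Rational(-1, 4334816)), Mul(-436856, Rational(-1, 4137288))) = Add(Rational(-197851, 2167408), Rational(54607, 517161)) = Rational(16034827645, 1120898888688)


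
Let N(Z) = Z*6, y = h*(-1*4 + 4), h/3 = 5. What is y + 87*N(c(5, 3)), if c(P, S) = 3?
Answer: 1566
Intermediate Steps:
h = 15 (h = 3*5 = 15)
y = 0 (y = 15*(-1*4 + 4) = 15*(-4 + 4) = 15*0 = 0)
N(Z) = 6*Z
y + 87*N(c(5, 3)) = 0 + 87*(6*3) = 0 + 87*18 = 0 + 1566 = 1566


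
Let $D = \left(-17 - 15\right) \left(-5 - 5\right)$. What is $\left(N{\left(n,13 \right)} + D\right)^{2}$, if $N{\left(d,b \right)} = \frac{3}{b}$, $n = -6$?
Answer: $\frac{17330569}{169} \approx 1.0255 \cdot 10^{5}$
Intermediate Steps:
$D = 320$ ($D = \left(-32\right) \left(-10\right) = 320$)
$\left(N{\left(n,13 \right)} + D\right)^{2} = \left(\frac{3}{13} + 320\right)^{2} = \left(\frac{4163}{13}\right)^{2} = \frac{17330569}{169}$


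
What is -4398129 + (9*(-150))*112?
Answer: -4549329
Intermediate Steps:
-4398129 + (9*(-150))*112 = -4398129 - 1350*112 = -4398129 - 151200 = -4549329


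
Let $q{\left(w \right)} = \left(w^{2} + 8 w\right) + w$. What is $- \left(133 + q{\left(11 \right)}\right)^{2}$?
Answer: $-124609$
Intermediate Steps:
$q{\left(w \right)} = w^{2} + 9 w$
$- \left(133 + q{\left(11 \right)}\right)^{2} = - \left(133 + 11 \left(9 + 11\right)\right)^{2} = - \left(133 + 11 \cdot 20\right)^{2} = - \left(133 + 220\right)^{2} = - 353^{2} = \left(-1\right) 124609 = -124609$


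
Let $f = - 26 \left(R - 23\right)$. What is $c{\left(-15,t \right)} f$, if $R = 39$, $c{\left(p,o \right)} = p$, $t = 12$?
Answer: $6240$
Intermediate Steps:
$f = -416$ ($f = - 26 \left(39 - 23\right) = \left(-26\right) 16 = -416$)
$c{\left(-15,t \right)} f = \left(-15\right) \left(-416\right) = 6240$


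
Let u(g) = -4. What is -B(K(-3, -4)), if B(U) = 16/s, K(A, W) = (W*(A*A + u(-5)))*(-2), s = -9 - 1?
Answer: 8/5 ≈ 1.6000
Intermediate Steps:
s = -10
K(A, W) = -2*W*(-4 + A²) (K(A, W) = (W*(A*A - 4))*(-2) = (W*(A² - 4))*(-2) = (W*(-4 + A²))*(-2) = -2*W*(-4 + A²))
B(U) = -8/5 (B(U) = 16/(-10) = 16*(-⅒) = -8/5)
-B(K(-3, -4)) = -1*(-8/5) = 8/5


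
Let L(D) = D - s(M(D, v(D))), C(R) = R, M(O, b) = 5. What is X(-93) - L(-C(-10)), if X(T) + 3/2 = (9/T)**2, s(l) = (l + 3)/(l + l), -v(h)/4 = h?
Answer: -102737/9610 ≈ -10.691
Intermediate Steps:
v(h) = -4*h
s(l) = (3 + l)/(2*l) (s(l) = (3 + l)/((2*l)) = (3 + l)*(1/(2*l)) = (3 + l)/(2*l))
L(D) = -4/5 + D (L(D) = D - (3 + 5)/(2*5) = D - 8/(2*5) = D - 1*4/5 = D - 4/5 = -4/5 + D)
X(T) = -3/2 + 81/T**2 (X(T) = -3/2 + (9/T)**2 = -3/2 + 81/T**2)
X(-93) - L(-C(-10)) = (-3/2 + 81/(-93)**2) - (-4/5 - 1*(-10)) = (-3/2 + 81*(1/8649)) - (-4/5 + 10) = (-3/2 + 9/961) - 1*46/5 = -2865/1922 - 46/5 = -102737/9610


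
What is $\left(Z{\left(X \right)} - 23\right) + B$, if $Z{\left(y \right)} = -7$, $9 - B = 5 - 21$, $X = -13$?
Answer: $-5$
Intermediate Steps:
$B = 25$ ($B = 9 - \left(5 - 21\right) = 9 - -16 = 9 + 16 = 25$)
$\left(Z{\left(X \right)} - 23\right) + B = \left(-7 - 23\right) + 25 = -30 + 25 = -5$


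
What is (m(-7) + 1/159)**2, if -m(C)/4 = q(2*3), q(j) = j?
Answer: 14554225/25281 ≈ 575.70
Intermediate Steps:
m(C) = -24 (m(C) = -8*3 = -4*6 = -24)
(m(-7) + 1/159)**2 = (-24 + 1/159)**2 = (-3815/159)**2 = 14554225/25281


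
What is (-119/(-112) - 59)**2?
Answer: 859329/256 ≈ 3356.8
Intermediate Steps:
(-119/(-112) - 59)**2 = (-119*(-1/112) - 59)**2 = (17/16 - 59)**2 = (-927/16)**2 = 859329/256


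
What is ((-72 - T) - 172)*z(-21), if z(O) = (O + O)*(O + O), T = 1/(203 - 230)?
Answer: -1291052/3 ≈ -4.3035e+5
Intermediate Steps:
T = -1/27 (T = 1/(-27) = -1/27 ≈ -0.037037)
z(O) = 4*O² (z(O) = (2*O)*(2*O) = 4*O²)
((-72 - T) - 172)*z(-21) = ((-72 - 1*(-1/27)) - 172)*(4*(-21)²) = ((-72 + 1/27) - 172)*(4*441) = (-1943/27 - 172)*1764 = -6587/27*1764 = -1291052/3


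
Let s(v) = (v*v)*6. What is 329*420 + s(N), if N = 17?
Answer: 139914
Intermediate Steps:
s(v) = 6*v² (s(v) = v²*6 = 6*v²)
329*420 + s(N) = 329*420 + 6*17² = 138180 + 6*289 = 138180 + 1734 = 139914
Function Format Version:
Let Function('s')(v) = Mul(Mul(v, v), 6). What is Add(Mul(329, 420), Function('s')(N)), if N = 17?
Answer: 139914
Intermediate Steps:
Function('s')(v) = Mul(6, Pow(v, 2)) (Function('s')(v) = Mul(Pow(v, 2), 6) = Mul(6, Pow(v, 2)))
Add(Mul(329, 420), Function('s')(N)) = Add(Mul(329, 420), Mul(6, Pow(17, 2))) = Add(138180, Mul(6, 289)) = Add(138180, 1734) = 139914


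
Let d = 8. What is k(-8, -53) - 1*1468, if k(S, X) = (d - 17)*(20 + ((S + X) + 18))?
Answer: -1261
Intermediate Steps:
k(S, X) = -342 - 9*S - 9*X (k(S, X) = (8 - 17)*(20 + ((S + X) + 18)) = -9*(20 + (18 + S + X)) = -9*(38 + S + X) = -342 - 9*S - 9*X)
k(-8, -53) - 1*1468 = (-342 - 9*(-8) - 9*(-53)) - 1*1468 = (-342 + 72 + 477) - 1468 = 207 - 1468 = -1261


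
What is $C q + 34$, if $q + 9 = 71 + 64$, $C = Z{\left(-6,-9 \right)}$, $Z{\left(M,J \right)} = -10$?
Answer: $-1226$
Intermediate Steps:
$C = -10$
$q = 126$ ($q = -9 + \left(71 + 64\right) = -9 + 135 = 126$)
$C q + 34 = \left(-10\right) 126 + 34 = -1260 + 34 = -1226$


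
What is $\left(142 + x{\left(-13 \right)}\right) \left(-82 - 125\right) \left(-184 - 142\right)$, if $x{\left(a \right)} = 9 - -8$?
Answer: $10729638$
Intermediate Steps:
$x{\left(a \right)} = 17$ ($x{\left(a \right)} = 9 + 8 = 17$)
$\left(142 + x{\left(-13 \right)}\right) \left(-82 - 125\right) \left(-184 - 142\right) = \left(142 + 17\right) \left(-82 - 125\right) \left(-184 - 142\right) = 159 \left(\left(-207\right) \left(-326\right)\right) = 159 \cdot 67482 = 10729638$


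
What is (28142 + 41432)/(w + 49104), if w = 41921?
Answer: 69574/91025 ≈ 0.76434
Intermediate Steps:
(28142 + 41432)/(w + 49104) = (28142 + 41432)/(41921 + 49104) = 69574/91025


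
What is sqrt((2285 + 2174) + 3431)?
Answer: sqrt(7890) ≈ 88.826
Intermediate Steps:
sqrt((2285 + 2174) + 3431) = sqrt(4459 + 3431) = sqrt(7890)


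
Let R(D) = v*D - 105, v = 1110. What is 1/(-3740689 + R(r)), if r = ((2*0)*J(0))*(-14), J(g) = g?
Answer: -1/3740794 ≈ -2.6732e-7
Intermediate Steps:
r = 0 (r = ((2*0)*0)*(-14) = (0*0)*(-14) = 0*(-14) = 0)
R(D) = -105 + 1110*D (R(D) = 1110*D - 105 = -105 + 1110*D)
1/(-3740689 + R(r)) = 1/(-3740689 + (-105 + 1110*0)) = 1/(-3740689 + (-105 + 0)) = 1/(-3740689 - 105) = 1/(-3740794) = -1/3740794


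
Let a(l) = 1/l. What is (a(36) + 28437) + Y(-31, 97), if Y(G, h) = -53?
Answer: 1021825/36 ≈ 28384.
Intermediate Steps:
(a(36) + 28437) + Y(-31, 97) = (1/36 + 28437) - 53 = 1023733/36 - 53 = 1021825/36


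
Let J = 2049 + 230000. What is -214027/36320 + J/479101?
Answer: -94112530047/17400948320 ≈ -5.4085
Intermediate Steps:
J = 232049
-214027/36320 + J/479101 = -214027/36320 + 232049/479101 = -94112530047/17400948320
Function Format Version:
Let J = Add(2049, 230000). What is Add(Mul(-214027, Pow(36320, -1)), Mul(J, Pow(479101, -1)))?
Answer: Rational(-94112530047, 17400948320) ≈ -5.4085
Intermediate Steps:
J = 232049
Add(Mul(-214027, Pow(36320, -1)), Mul(J, Pow(479101, -1))) = Add(Mul(-214027, Pow(36320, -1)), Mul(232049, Pow(479101, -1))) = Add(Mul(-214027, Rational(1, 36320)), Mul(232049, Rational(1, 479101))) = Add(Rational(-214027, 36320), Rational(232049, 479101)) = Rational(-94112530047, 17400948320)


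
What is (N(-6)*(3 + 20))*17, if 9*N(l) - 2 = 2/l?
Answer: 1955/27 ≈ 72.407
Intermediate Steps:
N(l) = 2/9 + 2/(9*l) (N(l) = 2/9 + (2/l)/9 = 2/9 + 2/(9*l))
(N(-6)*(3 + 20))*17 = (((2/9)*(1 - 6)/(-6))*(3 + 20))*17 = (((2/9)*(-⅙)*(-5))*23)*17 = ((5/27)*23)*17 = (115/27)*17 = 1955/27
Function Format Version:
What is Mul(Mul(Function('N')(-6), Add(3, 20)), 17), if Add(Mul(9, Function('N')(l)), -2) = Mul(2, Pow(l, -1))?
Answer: Rational(1955, 27) ≈ 72.407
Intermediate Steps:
Function('N')(l) = Add(Rational(2, 9), Mul(Rational(2, 9), Pow(l, -1))) (Function('N')(l) = Add(Rational(2, 9), Mul(Rational(1, 9), Mul(2, Pow(l, -1)))) = Add(Rational(2, 9), Mul(Rational(2, 9), Pow(l, -1))))
Mul(Mul(Function('N')(-6), Add(3, 20)), 17) = Mul(Mul(Mul(Rational(2, 9), Pow(-6, -1), Add(1, -6)), Add(3, 20)), 17) = Mul(Mul(Mul(Rational(2, 9), Rational(-1, 6), -5), 23), 17) = Mul(Mul(Rational(5, 27), 23), 17) = Mul(Rational(115, 27), 17) = Rational(1955, 27)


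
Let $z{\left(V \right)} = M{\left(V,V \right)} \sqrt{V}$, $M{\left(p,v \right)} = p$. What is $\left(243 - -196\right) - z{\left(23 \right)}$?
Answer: $439 - 23 \sqrt{23} \approx 328.7$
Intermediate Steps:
$z{\left(V \right)} = V^{\frac{3}{2}}$ ($z{\left(V \right)} = V \sqrt{V} = V^{\frac{3}{2}}$)
$\left(243 - -196\right) - z{\left(23 \right)} = \left(243 - -196\right) - 23^{\frac{3}{2}} = \left(243 + 196\right) - 23 \sqrt{23} = 439 - 23 \sqrt{23}$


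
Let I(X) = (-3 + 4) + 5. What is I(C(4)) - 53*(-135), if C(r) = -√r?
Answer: 7161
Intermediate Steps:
I(X) = 6 (I(X) = 1 + 5 = 6)
I(C(4)) - 53*(-135) = 6 - 53*(-135) = 6 + 7155 = 7161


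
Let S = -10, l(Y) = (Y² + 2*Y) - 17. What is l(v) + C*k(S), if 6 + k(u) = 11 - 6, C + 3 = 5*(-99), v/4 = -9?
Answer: 1705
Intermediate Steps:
v = -36 (v = 4*(-9) = -36)
l(Y) = -17 + Y² + 2*Y
C = -498 (C = -3 + 5*(-99) = -3 - 495 = -498)
k(u) = -1 (k(u) = -6 + (11 - 6) = -6 + 5 = -1)
l(v) + C*k(S) = (-17 + (-36)² + 2*(-36)) - 498*(-1) = (-17 + 1296 - 72) + 498 = 1207 + 498 = 1705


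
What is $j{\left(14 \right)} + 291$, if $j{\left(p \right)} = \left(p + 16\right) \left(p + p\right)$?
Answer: $1131$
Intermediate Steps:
$j{\left(p \right)} = 2 p \left(16 + p\right)$ ($j{\left(p \right)} = \left(16 + p\right) 2 p = 2 p \left(16 + p\right)$)
$j{\left(14 \right)} + 291 = 2 \cdot 14 \left(16 + 14\right) + 291 = 2 \cdot 14 \cdot 30 + 291 = 840 + 291 = 1131$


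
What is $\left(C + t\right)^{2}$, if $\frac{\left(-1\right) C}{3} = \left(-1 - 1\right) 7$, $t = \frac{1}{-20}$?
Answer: $\frac{703921}{400} \approx 1759.8$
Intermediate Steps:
$t = - \frac{1}{20} \approx -0.05$
$C = 42$ ($C = - 3 \left(-1 - 1\right) 7 = - 3 \left(\left(-2\right) 7\right) = \left(-3\right) \left(-14\right) = 42$)
$\left(C + t\right)^{2} = \left(42 - \frac{1}{20}\right)^{2} = \left(\frac{839}{20}\right)^{2} = \frac{703921}{400}$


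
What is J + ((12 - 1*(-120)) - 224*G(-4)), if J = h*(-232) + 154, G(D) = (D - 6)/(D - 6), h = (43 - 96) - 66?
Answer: 27670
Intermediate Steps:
h = -119 (h = -53 - 66 = -119)
G(D) = 1 (G(D) = (-6 + D)/(-6 + D) = 1)
J = 27762 (J = -119*(-232) + 154 = 27608 + 154 = 27762)
J + ((12 - 1*(-120)) - 224*G(-4)) = 27762 + ((12 - 1*(-120)) - 224*1) = 27762 + ((12 + 120) - 224) = 27762 + (132 - 224) = 27762 - 92 = 27670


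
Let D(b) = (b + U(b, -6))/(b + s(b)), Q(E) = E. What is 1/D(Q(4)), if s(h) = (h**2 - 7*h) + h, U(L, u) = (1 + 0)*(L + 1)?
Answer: -4/9 ≈ -0.44444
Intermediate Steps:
U(L, u) = 1 + L (U(L, u) = 1*(1 + L) = 1 + L)
s(h) = h**2 - 6*h
D(b) = (1 + 2*b)/(b + b*(-6 + b)) (D(b) = (b + (1 + b))/(b + b*(-6 + b)) = (1 + 2*b)/(b + b*(-6 + b)))
1/D(Q(4)) = 1/((1 + 2*4)/(4*(-5 + 4))) = 1/((1/4)*(1 + 8)/(-1)) = 1/((1/4)*(-1)*9) = 1/(-9/4) = -4/9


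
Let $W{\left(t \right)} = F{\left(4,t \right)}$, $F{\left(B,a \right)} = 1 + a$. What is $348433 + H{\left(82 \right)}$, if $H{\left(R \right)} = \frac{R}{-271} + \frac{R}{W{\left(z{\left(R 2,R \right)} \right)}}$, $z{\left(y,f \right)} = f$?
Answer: $\frac{7837318885}{22493} \approx 3.4843 \cdot 10^{5}$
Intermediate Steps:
$W{\left(t \right)} = 1 + t$
$H{\left(R \right)} = - \frac{R}{271} + \frac{R}{1 + R}$ ($H{\left(R \right)} = \frac{R}{-271} + \frac{R}{1 + R} = R \left(- \frac{1}{271}\right) + \frac{R}{1 + R} = - \frac{R}{271} + \frac{R}{1 + R}$)
$348433 + H{\left(82 \right)} = 348433 + \frac{1}{271} \cdot 82 \frac{1}{1 + 82} \left(270 - 82\right) = 348433 + \frac{1}{271} \cdot 82 \cdot \frac{1}{83} \left(270 - 82\right) = 348433 + \frac{1}{271} \cdot 82 \cdot \frac{1}{83} \cdot 188 = 348433 + \frac{15416}{22493} = \frac{7837318885}{22493}$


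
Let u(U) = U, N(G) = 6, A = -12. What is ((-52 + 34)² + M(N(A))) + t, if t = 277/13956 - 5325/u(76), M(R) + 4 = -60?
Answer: 25184489/132582 ≈ 189.95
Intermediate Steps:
M(R) = -64 (M(R) = -4 - 60 = -64)
t = -9286831/132582 (t = 277/13956 - 5325/76 = -9286831/132582 ≈ -70.046)
((-52 + 34)² + M(N(A))) + t = ((-52 + 34)² - 64) - 9286831/132582 = ((-18)² - 64) - 9286831/132582 = (324 - 64) - 9286831/132582 = 260 - 9286831/132582 = 25184489/132582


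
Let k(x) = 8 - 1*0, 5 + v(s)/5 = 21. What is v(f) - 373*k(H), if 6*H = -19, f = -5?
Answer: -2904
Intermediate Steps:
v(s) = 80 (v(s) = -25 + 5*21 = -25 + 105 = 80)
H = -19/6 (H = (⅙)*(-19) = -19/6 ≈ -3.1667)
k(x) = 8 (k(x) = 8 + 0 = 8)
v(f) - 373*k(H) = 80 - 373*8 = 80 - 2984 = -2904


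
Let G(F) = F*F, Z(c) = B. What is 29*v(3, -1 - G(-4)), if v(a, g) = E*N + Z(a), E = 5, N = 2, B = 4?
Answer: 406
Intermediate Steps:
Z(c) = 4
G(F) = F**2
v(a, g) = 14 (v(a, g) = 5*2 + 4 = 10 + 4 = 14)
29*v(3, -1 - G(-4)) = 29*14 = 406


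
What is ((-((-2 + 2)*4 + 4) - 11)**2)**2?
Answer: 50625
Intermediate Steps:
((-((-2 + 2)*4 + 4) - 11)**2)**2 = ((-(0*4 + 4) - 11)**2)**2 = ((-(0 + 4) - 11)**2)**2 = ((-1*4 - 11)**2)**2 = ((-4 - 11)**2)**2 = ((-15)**2)**2 = 225**2 = 50625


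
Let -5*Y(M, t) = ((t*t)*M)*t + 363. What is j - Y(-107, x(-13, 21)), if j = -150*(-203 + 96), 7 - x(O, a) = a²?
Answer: 8746956541/5 ≈ 1.7494e+9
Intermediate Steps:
x(O, a) = 7 - a²
Y(M, t) = -363/5 - M*t³/5 (Y(M, t) = -(((t*t)*M)*t + 363)/5 = -((t²*M)*t + 363)/5 = -((M*t²)*t + 363)/5 = -(M*t³ + 363)/5 = -(363 + M*t³)/5 = -363/5 - M*t³/5)
j = 16050 (j = -150*(-107) = 16050)
j - Y(-107, x(-13, 21)) = 16050 - (-363/5 - ⅕*(-107)*(7 - 1*21²)³) = 16050 - (-363/5 - ⅕*(-107)*(7 - 1*441)³) = 16050 - (-363/5 - ⅕*(-107)*(7 - 441)³) = 16050 - (-363/5 - ⅕*(-107)*(-434)³) = 16050 - (-363/5 - ⅕*(-107)*(-81746504)) = 16050 - (-363/5 - 8746875928/5) = 16050 - 1*(-8746876291/5) = 16050 + 8746876291/5 = 8746956541/5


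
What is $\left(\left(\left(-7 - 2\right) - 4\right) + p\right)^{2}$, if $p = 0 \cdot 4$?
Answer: $169$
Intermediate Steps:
$p = 0$
$\left(\left(\left(-7 - 2\right) - 4\right) + p\right)^{2} = \left(\left(\left(-7 - 2\right) - 4\right) + 0\right)^{2} = \left(\left(-9 - 4\right) + 0\right)^{2} = \left(-13 + 0\right)^{2} = \left(-13\right)^{2} = 169$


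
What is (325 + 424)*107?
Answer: 80143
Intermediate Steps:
(325 + 424)*107 = 749*107 = 80143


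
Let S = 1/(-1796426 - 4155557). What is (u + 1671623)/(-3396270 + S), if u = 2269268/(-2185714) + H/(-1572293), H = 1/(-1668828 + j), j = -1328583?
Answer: -51243981581406013310640235446524/104113490553169722305647382892021 ≈ -0.49219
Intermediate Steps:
S = -1/5951983 (S = 1/(-5951983) = -1/5951983 ≈ -1.6801e-7)
H = -1/2997411 (H = 1/(-1668828 - 1328583) = 1/(-2997411) = -1/2997411 ≈ -3.3362e-7)
u = -5347312570583979325/5150425576839659511 (u = 2269268/(-2185714) - 1/2997411/(-1572293) = 2269268*(-1/2185714) - 1/2997411*(-1/1572293) = -1134634/1092857 + 1/4712808333423 = -5347312570583979325/5150425576839659511 ≈ -1.0382)
(u + 1671623)/(-3396270 + S) = (-5347312570583979325/5150425576839659511 + 1671623)/(-3396270 - 1/5951983) = 8609564506720871566777028/(5150425576839659511*(-20214541303411/5951983)) = (8609564506720871566777028/5150425576839659511)*(-5951983/20214541303411) = -51243981581406013310640235446524/104113490553169722305647382892021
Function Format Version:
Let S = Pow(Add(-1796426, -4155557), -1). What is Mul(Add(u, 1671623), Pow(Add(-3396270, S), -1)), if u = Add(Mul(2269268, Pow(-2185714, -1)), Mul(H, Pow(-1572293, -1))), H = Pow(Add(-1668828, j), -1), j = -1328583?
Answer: Rational(-51243981581406013310640235446524, 104113490553169722305647382892021) ≈ -0.49219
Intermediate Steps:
S = Rational(-1, 5951983) (S = Pow(-5951983, -1) = Rational(-1, 5951983) ≈ -1.6801e-7)
H = Rational(-1, 2997411) (H = Pow(Add(-1668828, -1328583), -1) = Pow(-2997411, -1) = Rational(-1, 2997411) ≈ -3.3362e-7)
u = Rational(-5347312570583979325, 5150425576839659511) (u = Add(Mul(2269268, Pow(-2185714, -1)), Mul(Rational(-1, 2997411), Pow(-1572293, -1))) = Add(Mul(2269268, Rational(-1, 2185714)), Mul(Rational(-1, 2997411), Rational(-1, 1572293))) = Add(Rational(-1134634, 1092857), Rational(1, 4712808333423)) = Rational(-5347312570583979325, 5150425576839659511) ≈ -1.0382)
Mul(Add(u, 1671623), Pow(Add(-3396270, S), -1)) = Mul(Add(Rational(-5347312570583979325, 5150425576839659511), 1671623), Pow(Add(-3396270, Rational(-1, 5951983)), -1)) = Mul(Rational(8609564506720871566777028, 5150425576839659511), Pow(Rational(-20214541303411, 5951983), -1)) = Mul(Rational(8609564506720871566777028, 5150425576839659511), Rational(-5951983, 20214541303411)) = Rational(-51243981581406013310640235446524, 104113490553169722305647382892021)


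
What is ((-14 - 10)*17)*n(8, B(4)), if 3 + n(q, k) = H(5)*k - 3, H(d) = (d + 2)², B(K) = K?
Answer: -77520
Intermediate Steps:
H(d) = (2 + d)²
n(q, k) = -6 + 49*k (n(q, k) = -3 + ((2 + 5)²*k - 3) = -3 + (7²*k - 3) = -3 + (49*k - 3) = -3 + (-3 + 49*k) = -6 + 49*k)
((-14 - 10)*17)*n(8, B(4)) = ((-14 - 10)*17)*(-6 + 49*4) = (-24*17)*(-6 + 196) = -408*190 = -77520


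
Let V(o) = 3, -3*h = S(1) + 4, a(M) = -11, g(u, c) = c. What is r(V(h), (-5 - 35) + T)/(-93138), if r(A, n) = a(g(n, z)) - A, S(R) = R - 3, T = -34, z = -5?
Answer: 7/46569 ≈ 0.00015031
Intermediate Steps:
S(R) = -3 + R
h = -2/3 (h = -((-3 + 1) + 4)/3 = -(-2 + 4)/3 = -1/3*2 = -2/3 ≈ -0.66667)
r(A, n) = -11 - A
r(V(h), (-5 - 35) + T)/(-93138) = (-11 - 1*3)/(-93138) = (-11 - 3)*(-1/93138) = -14*(-1/93138) = 7/46569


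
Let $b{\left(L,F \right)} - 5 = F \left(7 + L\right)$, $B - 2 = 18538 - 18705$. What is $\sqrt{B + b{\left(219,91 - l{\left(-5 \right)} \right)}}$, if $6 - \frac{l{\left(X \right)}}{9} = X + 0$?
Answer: $4 i \sqrt{123} \approx 44.362 i$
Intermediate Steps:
$l{\left(X \right)} = 54 - 9 X$ ($l{\left(X \right)} = 54 - 9 \left(X + 0\right) = 54 - 9 X$)
$B = -165$ ($B = 2 + \left(18538 - 18705\right) = 2 - 167 = -165$)
$b{\left(L,F \right)} = 5 + F \left(7 + L\right)$
$\sqrt{B + b{\left(219,91 - l{\left(-5 \right)} \right)}} = \sqrt{-165 + \left(5 + 7 \left(91 - \left(54 - -45\right)\right) + \left(91 - \left(54 - -45\right)\right) 219\right)} = \sqrt{-165 + \left(5 + 7 \left(91 - \left(54 + 45\right)\right) + \left(91 - \left(54 + 45\right)\right) 219\right)} = \sqrt{-165 + \left(5 + 7 \left(91 - 99\right) + \left(91 - 99\right) 219\right)} = \sqrt{-165 + \left(5 + 7 \left(-8\right) - 1752\right)} = \sqrt{-165 - 1803} = \sqrt{-1968} = 4 i \sqrt{123}$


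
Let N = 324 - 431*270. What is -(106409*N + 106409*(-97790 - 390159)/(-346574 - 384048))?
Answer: 9021916078797167/730622 ≈ 1.2348e+10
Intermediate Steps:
N = -116046 (N = 324 - 116370 = -116046)
-(106409*N + 106409*(-97790 - 390159)/(-346574 - 384048)) = -(-12348338814 + 106409*(-97790 - 390159)/(-346574 - 384048)) = -106409/(1/(-116046 - 487949/(-730622))) = -106409/(1/(-116046 - 487949*(-1/730622))) = -106409/(1/(-116046 + 487949/730622)) = -106409/(1/(-84785272663/730622)) = -106409/(-730622/84785272663) = -106409*(-84785272663/730622) = 9021916078797167/730622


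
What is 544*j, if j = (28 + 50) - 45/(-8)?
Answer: 45492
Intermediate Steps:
j = 669/8 (j = 78 - 45*(-⅛) = 78 + 45/8 = 669/8 ≈ 83.625)
544*j = 544*(669/8) = 45492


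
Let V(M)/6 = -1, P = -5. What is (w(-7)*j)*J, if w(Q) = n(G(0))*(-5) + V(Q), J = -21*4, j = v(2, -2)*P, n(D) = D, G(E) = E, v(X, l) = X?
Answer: -5040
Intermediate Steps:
V(M) = -6 (V(M) = 6*(-1) = -6)
j = -10 (j = 2*(-5) = -10)
J = -84
w(Q) = -6 (w(Q) = 0*(-5) - 6 = 0 - 6 = -6)
(w(-7)*j)*J = -6*(-10)*(-84) = 60*(-84) = -5040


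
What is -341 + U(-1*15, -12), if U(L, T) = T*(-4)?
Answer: -293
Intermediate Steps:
U(L, T) = -4*T
-341 + U(-1*15, -12) = -341 - 4*(-12) = -341 + 48 = -293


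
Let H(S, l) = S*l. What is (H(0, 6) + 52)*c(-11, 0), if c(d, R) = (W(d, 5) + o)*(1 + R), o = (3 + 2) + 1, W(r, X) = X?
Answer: 572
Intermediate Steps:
o = 6 (o = 5 + 1 = 6)
c(d, R) = 11 + 11*R (c(d, R) = (5 + 6)*(1 + R) = 11*(1 + R) = 11 + 11*R)
(H(0, 6) + 52)*c(-11, 0) = (0*6 + 52)*(11 + 11*0) = (0 + 52)*(11 + 0) = 52*11 = 572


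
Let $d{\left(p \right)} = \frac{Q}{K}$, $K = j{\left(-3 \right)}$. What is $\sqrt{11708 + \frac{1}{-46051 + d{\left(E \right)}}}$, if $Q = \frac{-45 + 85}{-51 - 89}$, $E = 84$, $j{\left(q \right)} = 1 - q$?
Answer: $\frac{\sqrt{540724132861810}}{214905} \approx 108.2$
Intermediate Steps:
$Q = - \frac{2}{7}$ ($Q = \frac{40}{-140} = 40 \left(- \frac{1}{140}\right) = - \frac{2}{7} \approx -0.28571$)
$K = 4$ ($K = 1 - -3 = 1 + 3 = 4$)
$d{\left(p \right)} = - \frac{1}{14}$ ($d{\left(p \right)} = - \frac{2}{7 \cdot 4} = \left(- \frac{2}{7}\right) \frac{1}{4} = - \frac{1}{14}$)
$\sqrt{11708 + \frac{1}{-46051 + d{\left(E \right)}}} = \sqrt{11708 + \frac{1}{-46051 - \frac{1}{14}}} = \sqrt{11708 + \frac{1}{- \frac{644715}{14}}} = \sqrt{11708 - \frac{14}{644715}} = \sqrt{\frac{7548323206}{644715}} = \frac{\sqrt{540724132861810}}{214905}$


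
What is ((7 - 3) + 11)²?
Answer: 225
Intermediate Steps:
((7 - 3) + 11)² = (4 + 11)² = 15² = 225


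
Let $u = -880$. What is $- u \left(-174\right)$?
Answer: $-153120$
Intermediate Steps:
$- u \left(-174\right) = - \left(-880\right) \left(-174\right) = \left(-1\right) 153120 = -153120$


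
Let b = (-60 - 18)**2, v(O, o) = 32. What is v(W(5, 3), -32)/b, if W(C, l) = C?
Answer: 8/1521 ≈ 0.0052597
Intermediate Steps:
b = 6084 (b = (-78)**2 = 6084)
v(W(5, 3), -32)/b = 32/6084 = 32*(1/6084) = 8/1521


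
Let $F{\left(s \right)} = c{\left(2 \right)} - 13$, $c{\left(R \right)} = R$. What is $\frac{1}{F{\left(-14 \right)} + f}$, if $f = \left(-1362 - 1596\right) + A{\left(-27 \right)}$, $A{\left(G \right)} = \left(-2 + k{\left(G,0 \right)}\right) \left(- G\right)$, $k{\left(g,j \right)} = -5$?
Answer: $- \frac{1}{3158} \approx -0.00031666$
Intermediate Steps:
$F{\left(s \right)} = -11$ ($F{\left(s \right)} = 2 - 13 = -11$)
$A{\left(G \right)} = 7 G$ ($A{\left(G \right)} = \left(-2 - 5\right) \left(- G\right) = - 7 \left(- G\right) = 7 G$)
$f = -3147$ ($f = \left(-1362 - 1596\right) + 7 \left(-27\right) = -2958 - 189 = -3147$)
$\frac{1}{F{\left(-14 \right)} + f} = \frac{1}{-11 - 3147} = \frac{1}{-3158} = - \frac{1}{3158}$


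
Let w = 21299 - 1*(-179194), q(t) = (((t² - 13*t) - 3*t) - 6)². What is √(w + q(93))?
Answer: 3*√5710502 ≈ 7169.0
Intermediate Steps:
q(t) = (-6 + t² - 16*t)² (q(t) = ((t² - 16*t) - 6)² = (-6 + t² - 16*t)²)
w = 200493 (w = 21299 + 179194 = 200493)
√(w + q(93)) = √(200493 + (6 - 1*93² + 16*93)²) = √(200493 + (6 - 1*8649 + 1488)²) = √(200493 + (6 - 8649 + 1488)²) = √(200493 + (-7155)²) = √(200493 + 51194025) = √51394518 = 3*√5710502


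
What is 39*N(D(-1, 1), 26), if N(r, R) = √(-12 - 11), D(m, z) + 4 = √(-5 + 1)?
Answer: 39*I*√23 ≈ 187.04*I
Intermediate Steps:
D(m, z) = -4 + 2*I (D(m, z) = -4 + √(-5 + 1) = -4 + √(-4) = -4 + 2*I)
N(r, R) = I*√23 (N(r, R) = √(-23) = I*√23)
39*N(D(-1, 1), 26) = 39*(I*√23) = 39*I*√23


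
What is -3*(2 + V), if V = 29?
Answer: -93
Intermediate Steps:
-3*(2 + V) = -3*(2 + 29) = -3*31 = -93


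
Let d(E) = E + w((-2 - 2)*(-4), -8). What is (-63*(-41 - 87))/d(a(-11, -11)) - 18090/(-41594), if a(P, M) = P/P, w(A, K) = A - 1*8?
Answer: 18643157/20797 ≈ 896.43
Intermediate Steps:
w(A, K) = -8 + A (w(A, K) = A - 8 = -8 + A)
a(P, M) = 1
d(E) = 8 + E (d(E) = E + (-8 + (-2 - 2)*(-4)) = E + (-8 - 4*(-4)) = E + (-8 + 16) = E + 8 = 8 + E)
(-63*(-41 - 87))/d(a(-11, -11)) - 18090/(-41594) = (-63*(-41 - 87))/(8 + 1) - 18090/(-41594) = -63*(-128)/9 - 18090*(-1/41594) = 8064*(⅑) + 9045/20797 = 896 + 9045/20797 = 18643157/20797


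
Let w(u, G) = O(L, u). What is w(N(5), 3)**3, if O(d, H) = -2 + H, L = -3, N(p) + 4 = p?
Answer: -1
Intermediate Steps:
N(p) = -4 + p
w(u, G) = -2 + u
w(N(5), 3)**3 = (-2 + (-4 + 5))**3 = (-2 + 1)**3 = (-1)**3 = -1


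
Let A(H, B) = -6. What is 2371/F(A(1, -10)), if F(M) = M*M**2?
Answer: -2371/216 ≈ -10.977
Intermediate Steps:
F(M) = M**3
2371/F(A(1, -10)) = 2371/((-6)**3) = 2371/(-216) = 2371*(-1/216) = -2371/216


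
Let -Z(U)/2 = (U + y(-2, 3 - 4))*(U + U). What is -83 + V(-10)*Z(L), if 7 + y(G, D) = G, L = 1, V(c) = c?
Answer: -403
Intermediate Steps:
y(G, D) = -7 + G
Z(U) = -4*U*(-9 + U) (Z(U) = -2*(U + (-7 - 2))*(U + U) = -2*(U - 9)*2*U = -2*(-9 + U)*2*U = -4*U*(-9 + U))
-83 + V(-10)*Z(L) = -83 - 40*(9 - 1*1) = -83 - 40*(9 - 1) = -83 - 40*8 = -83 - 10*32 = -83 - 320 = -403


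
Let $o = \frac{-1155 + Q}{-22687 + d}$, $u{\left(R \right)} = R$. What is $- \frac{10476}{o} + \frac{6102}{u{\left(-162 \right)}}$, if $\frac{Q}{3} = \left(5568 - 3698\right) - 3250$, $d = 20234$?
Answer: $- \frac{25897073}{5295} \approx -4890.9$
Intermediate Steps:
$Q = -4140$ ($Q = 3 \left(\left(5568 - 3698\right) - 3250\right) = 3 \left(1870 - 3250\right) = 3 \left(-1380\right) = -4140$)
$o = \frac{5295}{2453}$ ($o = \frac{-1155 - 4140}{-22687 + 20234} = - \frac{5295}{-2453} = \left(-5295\right) \left(- \frac{1}{2453}\right) = \frac{5295}{2453} \approx 2.1586$)
$- \frac{10476}{o} + \frac{6102}{u{\left(-162 \right)}} = - \frac{10476}{\frac{5295}{2453}} + \frac{6102}{-162} = \left(-10476\right) \frac{2453}{5295} + 6102 \left(- \frac{1}{162}\right) = - \frac{8565876}{1765} - \frac{113}{3} = - \frac{25897073}{5295}$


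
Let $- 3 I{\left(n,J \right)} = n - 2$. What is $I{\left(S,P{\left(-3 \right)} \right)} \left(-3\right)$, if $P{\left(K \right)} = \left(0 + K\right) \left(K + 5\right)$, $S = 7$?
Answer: $5$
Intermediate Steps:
$P{\left(K \right)} = K \left(5 + K\right)$
$I{\left(n,J \right)} = \frac{2}{3} - \frac{n}{3}$ ($I{\left(n,J \right)} = - \frac{n - 2}{3} = - \frac{-2 + n}{3} = \frac{2}{3} - \frac{n}{3}$)
$I{\left(S,P{\left(-3 \right)} \right)} \left(-3\right) = \left(\frac{2}{3} - \frac{7}{3}\right) \left(-3\right) = \left(- \frac{5}{3}\right) \left(-3\right) = 5$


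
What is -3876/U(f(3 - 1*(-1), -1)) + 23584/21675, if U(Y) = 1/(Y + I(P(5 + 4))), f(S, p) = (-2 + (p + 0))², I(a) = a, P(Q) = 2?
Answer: -924111716/21675 ≈ -42635.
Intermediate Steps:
f(S, p) = (-2 + p)²
U(Y) = 1/(2 + Y) (U(Y) = 1/(Y + 2) = 1/(2 + Y))
-3876/U(f(3 - 1*(-1), -1)) + 23584/21675 = -(7752 + 3876*(-2 - 1)²) + 23584/21675 = -3876/(1/(2 + (-3)²)) + 23584*(1/21675) = -3876/(1/(2 + 9)) + 23584/21675 = -3876/(1/11) + 23584/21675 = -3876/1/11 + 23584/21675 = -3876*11 + 23584/21675 = -42636 + 23584/21675 = -924111716/21675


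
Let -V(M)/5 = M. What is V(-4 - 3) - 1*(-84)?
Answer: 119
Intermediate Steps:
V(M) = -5*M
V(-4 - 3) - 1*(-84) = -5*(-4 - 3) - 1*(-84) = -5*(-7) + 84 = 35 + 84 = 119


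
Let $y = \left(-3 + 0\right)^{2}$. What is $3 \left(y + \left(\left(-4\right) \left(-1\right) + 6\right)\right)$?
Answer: $57$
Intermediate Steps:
$y = 9$ ($y = \left(-3\right)^{2} = 9$)
$3 \left(y + \left(\left(-4\right) \left(-1\right) + 6\right)\right) = 3 \left(9 + \left(\left(-4\right) \left(-1\right) + 6\right)\right) = 3 \left(9 + \left(4 + 6\right)\right) = 3 \left(9 + 10\right) = 3 \cdot 19 = 57$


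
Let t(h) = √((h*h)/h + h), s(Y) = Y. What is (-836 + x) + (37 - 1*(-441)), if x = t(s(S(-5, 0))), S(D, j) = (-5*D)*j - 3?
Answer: -358 + I*√6 ≈ -358.0 + 2.4495*I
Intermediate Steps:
S(D, j) = -3 - 5*D*j (S(D, j) = -5*D*j - 3 = -3 - 5*D*j)
t(h) = √2*√h (t(h) = √(h²/h + h) = √(h + h) = √(2*h) = √2*√h)
x = I*√6 (x = √2*√(-3 - 5*(-5)*0) = √2*√(-3 + 0) = √2*√(-3) = √2*(I*√3) = I*√6 ≈ 2.4495*I)
(-836 + x) + (37 - 1*(-441)) = (-836 + I*√6) + (37 - 1*(-441)) = (-836 + I*√6) + (37 + 441) = (-836 + I*√6) + 478 = -358 + I*√6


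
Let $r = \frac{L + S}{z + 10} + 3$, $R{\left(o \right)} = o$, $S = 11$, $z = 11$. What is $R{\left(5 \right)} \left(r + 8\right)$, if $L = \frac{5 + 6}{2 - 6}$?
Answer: $\frac{1595}{28} \approx 56.964$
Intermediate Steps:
$L = - \frac{11}{4}$ ($L = \frac{11}{-4} = 11 \left(- \frac{1}{4}\right) = - \frac{11}{4} \approx -2.75$)
$r = \frac{95}{28}$ ($r = \frac{- \frac{11}{4} + 11}{11 + 10} + 3 = \frac{33}{4 \cdot 21} + 3 = \frac{33}{4} \cdot \frac{1}{21} + 3 = \frac{11}{28} + 3 = \frac{95}{28} \approx 3.3929$)
$R{\left(5 \right)} \left(r + 8\right) = 5 \left(\frac{95}{28} + 8\right) = 5 \cdot \frac{319}{28} = \frac{1595}{28}$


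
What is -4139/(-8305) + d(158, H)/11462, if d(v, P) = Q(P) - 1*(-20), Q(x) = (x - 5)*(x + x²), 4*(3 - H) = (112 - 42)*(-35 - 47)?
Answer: 1119395781484/4326905 ≈ 2.5871e+5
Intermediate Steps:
H = 1438 (H = 3 - (112 - 42)*(-35 - 47)/4 = 3 - 35*(-82)/2 = 3 - ¼*(-5740) = 3 + 1435 = 1438)
Q(x) = (-5 + x)*(x + x²)
d(v, P) = 20 + P*(-5 + P² - 4*P) (d(v, P) = P*(-5 + P² - 4*P) - 1*(-20) = P*(-5 + P² - 4*P) + 20 = 20 + P*(-5 + P² - 4*P))
-4139/(-8305) + d(158, H)/11462 = -4139/(-8305) + (20 - 1*1438*(5 - 1*1438² + 4*1438))/11462 = -4139*(-1/8305) + (20 - 1*1438*(5 - 1*2067844 + 5752))*(1/11462) = 4139/8305 + (20 - 1*1438*(5 - 2067844 + 5752))*(1/11462) = 4139/8305 + (20 - 1*1438*(-2062087))*(1/11462) = 4139/8305 + (20 + 2965281106)*(1/11462) = 4139/8305 + 2965281126*(1/11462) = 4139/8305 + 1482640563/5731 = 1119395781484/4326905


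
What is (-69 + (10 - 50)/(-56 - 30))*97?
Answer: -285859/43 ≈ -6647.9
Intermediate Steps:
(-69 + (10 - 50)/(-56 - 30))*97 = (-69 - 40/(-86))*97 = (-69 - 40*(-1/86))*97 = (-69 + 20/43)*97 = -2947/43*97 = -285859/43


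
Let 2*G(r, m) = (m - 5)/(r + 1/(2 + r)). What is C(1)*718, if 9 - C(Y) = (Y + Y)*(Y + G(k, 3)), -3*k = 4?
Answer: 13642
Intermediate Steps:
k = -4/3 (k = -1/3*4 = -4/3 ≈ -1.3333)
G(r, m) = (-5 + m)/(2*(r + 1/(2 + r))) (G(r, m) = ((m - 5)/(r + 1/(2 + r)))/2 = ((-5 + m)/(r + 1/(2 + r)))/2 = (-5 + m)/(2*(r + 1/(2 + r))))
C(Y) = 9 - 2*Y*(-6 + Y) (C(Y) = 9 - (Y + Y)*(Y + (-10 - 5*(-4/3) + 2*3 + 3*(-4/3))/(2*(1 + (-4/3)**2 + 2*(-4/3)))) = 9 - 2*Y*(Y + (-10 + 20/3 + 6 - 4)/(2*(1 + 16/9 - 8/3))) = 9 - 2*Y*(Y + (1/2)*(-4/3)/(1/9)) = 9 - 2*Y*(Y + (1/2)*9*(-4/3)) = 9 - 2*Y*(Y - 6) = 9 - 2*Y*(-6 + Y))
C(1)*718 = (9 - 2*1**2 + 12*1)*718 = (9 - 2*1 + 12)*718 = (9 - 2 + 12)*718 = 19*718 = 13642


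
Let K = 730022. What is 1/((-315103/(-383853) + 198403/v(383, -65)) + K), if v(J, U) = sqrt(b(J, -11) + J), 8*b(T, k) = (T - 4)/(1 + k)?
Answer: 1084996496410753747359/791917536890387561285160847 - 38977757533603236*sqrt(151305)/791917536890387561285160847 ≈ 1.3509e-6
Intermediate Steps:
b(T, k) = (-4 + T)/(8*(1 + k)) (b(T, k) = ((T - 4)/(1 + k))/8 = ((-4 + T)/(1 + k))/8 = (-4 + T)/(8*(1 + k)))
v(J, U) = sqrt(1/20 + 79*J/80) (v(J, U) = sqrt((-4 + J)/(8*(1 - 11)) + J) = sqrt((1/8)*(-4 + J)/(-10) + J) = sqrt((1/8)*(-1/10)*(-4 + J) + J) = sqrt((1/20 - J/80) + J) = sqrt(1/20 + 79*J/80))
1/((-315103/(-383853) + 198403/v(383, -65)) + K) = 1/((-315103/(-383853) + 198403/((sqrt(20 + 395*383)/20))) + 730022) = 1/((-315103*(-1/383853) + 198403/((sqrt(20 + 151285)/20))) + 730022) = 1/((315103/383853 + 198403/((sqrt(151305)/20))) + 730022) = 1/((315103/383853 + 198403*(4*sqrt(151305)/30261)) + 730022) = 1/((315103/383853 + 793612*sqrt(151305)/30261) + 730022) = 1/(280221449869/383853 + 793612*sqrt(151305)/30261)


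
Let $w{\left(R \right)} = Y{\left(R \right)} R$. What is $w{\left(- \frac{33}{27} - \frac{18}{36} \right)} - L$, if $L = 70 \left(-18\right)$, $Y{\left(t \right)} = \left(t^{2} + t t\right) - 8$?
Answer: $\frac{3684545}{2916} \approx 1263.6$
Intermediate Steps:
$Y{\left(t \right)} = -8 + 2 t^{2}$ ($Y{\left(t \right)} = \left(t^{2} + t^{2}\right) - 8 = 2 t^{2} - 8 = -8 + 2 t^{2}$)
$w{\left(R \right)} = R \left(-8 + 2 R^{2}\right)$ ($w{\left(R \right)} = \left(-8 + 2 R^{2}\right) R = R \left(-8 + 2 R^{2}\right)$)
$L = -1260$
$w{\left(- \frac{33}{27} - \frac{18}{36} \right)} - L = 2 \left(- \frac{33}{27} - \frac{18}{36}\right) \left(-4 + \left(- \frac{33}{27} - \frac{18}{36}\right)^{2}\right) - -1260 = 2 \left(\left(-33\right) \frac{1}{27} - \frac{1}{2}\right) \left(-4 + \left(\left(-33\right) \frac{1}{27} - \frac{1}{2}\right)^{2}\right) + 1260 = 2 \left(- \frac{11}{9} - \frac{1}{2}\right) \left(-4 + \left(- \frac{11}{9} - \frac{1}{2}\right)^{2}\right) + 1260 = 2 \left(- \frac{31}{18}\right) \left(-4 + \left(- \frac{31}{18}\right)^{2}\right) + 1260 = 2 \left(- \frac{31}{18}\right) \left(-4 + \frac{961}{324}\right) + 1260 = 2 \left(- \frac{31}{18}\right) \left(- \frac{335}{324}\right) + 1260 = \frac{10385}{2916} + 1260 = \frac{3684545}{2916}$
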